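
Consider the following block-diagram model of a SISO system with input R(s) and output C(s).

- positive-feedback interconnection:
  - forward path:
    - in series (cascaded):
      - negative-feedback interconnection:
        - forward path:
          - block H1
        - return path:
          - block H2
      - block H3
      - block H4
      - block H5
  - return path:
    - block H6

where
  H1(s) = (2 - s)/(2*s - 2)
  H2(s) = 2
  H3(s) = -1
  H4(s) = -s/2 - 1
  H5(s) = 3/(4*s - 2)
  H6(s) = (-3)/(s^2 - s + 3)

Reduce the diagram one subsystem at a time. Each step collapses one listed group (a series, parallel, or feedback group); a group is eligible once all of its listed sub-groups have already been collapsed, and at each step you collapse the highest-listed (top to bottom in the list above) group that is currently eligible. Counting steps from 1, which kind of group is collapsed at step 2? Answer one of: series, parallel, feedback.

Step 1: close the feedback loop around H1, H2
Step 2: cascade [H1/(1+H1*H2)], H3, H4, H5
Step 3: reduce the feedback loop with forward ([H1/(1+H1*H2)]*H3*H4*H5) and return H6
So the answer for step 2 is series.

Final answer: series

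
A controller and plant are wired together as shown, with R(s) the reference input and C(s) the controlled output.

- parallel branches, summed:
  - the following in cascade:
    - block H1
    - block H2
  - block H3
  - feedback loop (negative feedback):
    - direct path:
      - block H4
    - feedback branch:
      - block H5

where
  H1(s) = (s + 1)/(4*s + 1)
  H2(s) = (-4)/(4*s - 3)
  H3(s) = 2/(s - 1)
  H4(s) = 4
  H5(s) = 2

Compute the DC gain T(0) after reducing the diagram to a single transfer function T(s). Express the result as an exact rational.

[1] combine H1, H2 in series -> (-4*s - 4)/(16*s^2 - 8*s - 3)
[2] close the feedback loop around H4, H5 -> 4/9
[3] parallel reduction of (H1*H2), H3, [H4/(1+H4*H5)] -> (64*s^3 + 156*s^2 - 124*s - 6)/(144*s^3 - 216*s^2 + 45*s + 27)
DC gain: substitute s = 0 into T(s) from step 3: T(0) = -6/27 = -2/9.

Answer: -2/9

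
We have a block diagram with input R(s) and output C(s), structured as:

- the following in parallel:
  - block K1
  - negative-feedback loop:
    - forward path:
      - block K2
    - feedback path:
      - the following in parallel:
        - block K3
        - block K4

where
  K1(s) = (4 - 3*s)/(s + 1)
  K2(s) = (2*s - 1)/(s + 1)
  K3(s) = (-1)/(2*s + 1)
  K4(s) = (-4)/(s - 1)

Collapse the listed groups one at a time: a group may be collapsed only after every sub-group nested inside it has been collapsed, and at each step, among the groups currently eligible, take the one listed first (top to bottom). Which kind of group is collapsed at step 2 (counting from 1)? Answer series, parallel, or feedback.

Step 1 - add K3, K4 (parallel)
Step 2 - close the feedback loop around K2, (K3+K4)
Step 3 - add K1, [K2/(1+K2*(K3+K4))] (parallel)
The group at step 2 is a feedback group.

Answer: feedback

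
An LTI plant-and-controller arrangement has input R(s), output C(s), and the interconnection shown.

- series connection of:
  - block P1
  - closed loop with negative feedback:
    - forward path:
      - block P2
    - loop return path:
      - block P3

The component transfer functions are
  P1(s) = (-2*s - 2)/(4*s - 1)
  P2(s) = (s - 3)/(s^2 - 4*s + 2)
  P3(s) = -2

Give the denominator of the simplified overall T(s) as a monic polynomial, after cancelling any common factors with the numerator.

[1] feedback reduction of P2, P3: (s - 3)/(s^2 - 6*s + 8)
[2] reduce the series chain P1, [P2/(1+P2*P3)]: (-2*s^2 + 4*s + 6)/(4*s^3 - 25*s^2 + 38*s - 8)
That last expression is T(s), already simplified. Scaling its denominator by 1/4 (the reciprocal of the leading coefficient) yields the monic denominator.

Answer: s^3 - 25*s^2/4 + 19*s/2 - 2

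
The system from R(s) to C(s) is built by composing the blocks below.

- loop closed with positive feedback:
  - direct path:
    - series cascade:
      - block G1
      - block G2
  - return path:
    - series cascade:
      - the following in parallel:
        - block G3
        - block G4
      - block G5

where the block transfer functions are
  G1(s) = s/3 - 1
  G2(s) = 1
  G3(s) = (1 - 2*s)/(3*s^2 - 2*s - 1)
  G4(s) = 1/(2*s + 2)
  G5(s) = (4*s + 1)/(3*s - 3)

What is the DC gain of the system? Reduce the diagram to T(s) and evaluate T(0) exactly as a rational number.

1. combine G1, G2 in series; result s/3 - 1
2. parallel reduction of G3, G4; result (-s^2 - 4*s + 1)/(6*s^3 + 2*s^2 - 6*s - 2)
3. series reduction of (G3+G4), G5; result (-4*s^3 - 17*s^2 + 1)/(18*s^4 - 12*s^3 - 24*s^2 + 12*s + 6)
4. apply the feedback formula to (G1*G2), ((G3+G4)*G5); result (18*s^5 - 66*s^4 + 12*s^3 + 84*s^2 - 30*s - 18)/(58*s^4 - 31*s^3 - 123*s^2 + 35*s + 21)
That last expression is T(s); at s = 0 only the constant terms survive, so T(0) = -18/21 = -6/7.

Final answer: -6/7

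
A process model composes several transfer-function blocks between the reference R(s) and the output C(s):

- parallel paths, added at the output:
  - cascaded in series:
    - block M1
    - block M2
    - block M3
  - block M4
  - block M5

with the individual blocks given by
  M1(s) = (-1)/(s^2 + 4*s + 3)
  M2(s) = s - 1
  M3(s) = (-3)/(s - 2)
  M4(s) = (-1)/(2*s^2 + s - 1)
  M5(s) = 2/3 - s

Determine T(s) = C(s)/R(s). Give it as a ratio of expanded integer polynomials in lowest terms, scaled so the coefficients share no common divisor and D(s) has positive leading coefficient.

Step 1. series reduction of M1, M2, M3: (3*s - 3)/(s^3 + 2*s^2 - 5*s - 6)
Step 2. sum the parallel branches (M1*M2*M3), M4, M5 - this is the overall T(s), already in the required normalized form

Therefore the answer is (-6*s^5 - 5*s^4 + 42*s^3 + 12*s^2 - 62*s + 39)/(6*s^4 + 9*s^3 - 36*s^2 - 21*s + 18).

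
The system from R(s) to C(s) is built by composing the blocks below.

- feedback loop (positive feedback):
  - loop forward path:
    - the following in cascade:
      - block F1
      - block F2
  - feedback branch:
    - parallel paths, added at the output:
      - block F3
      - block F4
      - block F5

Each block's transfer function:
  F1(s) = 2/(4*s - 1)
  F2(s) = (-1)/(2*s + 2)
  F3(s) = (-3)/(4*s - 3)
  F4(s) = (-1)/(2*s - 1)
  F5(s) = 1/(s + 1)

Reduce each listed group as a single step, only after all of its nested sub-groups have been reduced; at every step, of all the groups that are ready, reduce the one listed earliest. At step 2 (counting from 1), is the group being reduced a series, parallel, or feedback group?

[1] reduce the series chain F1, F2
[2] reduce the parallel group F3, F4, F5
[3] close the feedback loop around (F1*F2), (F3+F4+F5)
Step 2 collapses a parallel group.

Therefore the answer is parallel.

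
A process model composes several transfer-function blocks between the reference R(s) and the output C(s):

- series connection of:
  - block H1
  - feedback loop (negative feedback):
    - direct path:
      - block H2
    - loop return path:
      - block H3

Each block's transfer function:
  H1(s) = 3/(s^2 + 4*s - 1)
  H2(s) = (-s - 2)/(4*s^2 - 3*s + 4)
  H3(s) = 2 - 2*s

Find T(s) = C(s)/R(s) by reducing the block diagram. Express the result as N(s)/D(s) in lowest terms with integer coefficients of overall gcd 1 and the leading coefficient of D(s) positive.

Step 1. feedback reduction of H2, H3 = (-s - 2)/(6*s^2 - s)
Step 2. cascade H1, [H2/(1+H2*H3)], which is the overall transfer function T(s) = C(s)/R(s) in lowest terms

Hence the answer: (-3*s - 6)/(6*s^4 + 23*s^3 - 10*s^2 + s)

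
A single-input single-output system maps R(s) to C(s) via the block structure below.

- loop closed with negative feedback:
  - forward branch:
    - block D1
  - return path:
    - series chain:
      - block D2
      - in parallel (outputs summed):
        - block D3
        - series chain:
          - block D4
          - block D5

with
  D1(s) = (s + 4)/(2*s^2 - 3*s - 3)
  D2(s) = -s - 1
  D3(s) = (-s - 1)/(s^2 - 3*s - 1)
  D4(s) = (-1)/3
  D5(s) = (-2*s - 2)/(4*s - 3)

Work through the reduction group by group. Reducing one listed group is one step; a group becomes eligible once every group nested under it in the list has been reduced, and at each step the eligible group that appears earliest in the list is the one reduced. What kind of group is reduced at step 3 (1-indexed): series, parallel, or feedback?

Answer: series

Working:
(1) reduce the series chain D4, D5
(2) reduce the parallel group D3, (D4*D5)
(3) multiply D2, (D3+(D4*D5)) (series)
(4) apply the feedback formula to D1, (D2*(D3+(D4*D5)))
The group at step 3 is a series group.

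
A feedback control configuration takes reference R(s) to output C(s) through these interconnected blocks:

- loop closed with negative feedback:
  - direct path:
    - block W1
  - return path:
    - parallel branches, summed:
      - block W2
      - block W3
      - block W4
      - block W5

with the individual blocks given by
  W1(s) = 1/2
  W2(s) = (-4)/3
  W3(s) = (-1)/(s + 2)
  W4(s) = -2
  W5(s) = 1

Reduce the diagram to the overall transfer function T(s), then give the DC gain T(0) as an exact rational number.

Step 1. reduce the parallel group W2, W3, W4, W5: (-7*s - 17)/(3*s + 6)
Step 2. feedback reduction of W1, (W2+W3+W4+W5): (-3*s - 6)/(s + 5)
That last expression is T(s); at s = 0 only the constant terms survive, so T(0) = -6/5.

Answer: -6/5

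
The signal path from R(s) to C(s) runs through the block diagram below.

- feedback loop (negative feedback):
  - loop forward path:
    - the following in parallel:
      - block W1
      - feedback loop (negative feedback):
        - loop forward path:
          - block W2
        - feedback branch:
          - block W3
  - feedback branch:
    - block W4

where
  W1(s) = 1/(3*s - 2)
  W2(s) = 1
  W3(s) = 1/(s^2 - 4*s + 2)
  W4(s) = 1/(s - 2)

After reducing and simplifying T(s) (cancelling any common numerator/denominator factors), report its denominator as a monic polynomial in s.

[1] feedback reduction of W2, W3, giving (s^2 - 4*s + 2)/(s^2 - 4*s + 3)
[2] add W1, [W2/(1+W2*W3)] (parallel), giving (3*s^3 - 13*s^2 + 10*s - 1)/(3*s^3 - 14*s^2 + 17*s - 6)
[3] reduce the feedback loop with forward (W1+[W2/(1+W2*W3)]) and return W4, giving (3*s^4 - 19*s^3 + 36*s^2 - 21*s + 2)/(3*s^4 - 17*s^3 + 32*s^2 - 30*s + 11)
Step 3 gives the fully reduced T(s), with no common factor left to cancel. The denominator's leading coefficient is 3, so divide each of its coefficients by 3 to get the monic form.

Therefore the answer is s^4 - 17*s^3/3 + 32*s^2/3 - 10*s + 11/3.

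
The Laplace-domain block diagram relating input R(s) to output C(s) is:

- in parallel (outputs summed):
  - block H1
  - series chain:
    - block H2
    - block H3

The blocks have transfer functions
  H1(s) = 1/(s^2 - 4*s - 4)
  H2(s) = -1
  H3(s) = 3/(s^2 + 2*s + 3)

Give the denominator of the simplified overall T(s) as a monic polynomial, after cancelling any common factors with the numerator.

Step 1: multiply H2, H3 (series) -> (-3)/(s^2 + 2*s + 3)
Step 2: combine H1, (H2*H3) in parallel -> (-2*s^2 + 14*s + 15)/(s^4 - 2*s^3 - 9*s^2 - 20*s - 12)
Step 2 gives the fully reduced T(s), with no common factor left to cancel. The denominator is already monic (leading coefficient 1).

Final answer: s^4 - 2*s^3 - 9*s^2 - 20*s - 12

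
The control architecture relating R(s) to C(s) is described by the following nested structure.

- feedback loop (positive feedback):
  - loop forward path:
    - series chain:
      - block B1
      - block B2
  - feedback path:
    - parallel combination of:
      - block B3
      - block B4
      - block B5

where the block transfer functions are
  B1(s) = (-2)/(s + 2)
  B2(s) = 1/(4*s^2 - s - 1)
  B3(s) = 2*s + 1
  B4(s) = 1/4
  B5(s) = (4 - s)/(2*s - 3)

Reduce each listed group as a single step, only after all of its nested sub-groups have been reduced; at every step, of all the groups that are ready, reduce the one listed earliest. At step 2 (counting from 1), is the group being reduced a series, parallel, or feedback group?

Step 1: series reduction of B1, B2
Step 2: add B3, B4, B5 (parallel)
Step 3: feedback reduction of (B1*B2), (B3+B4+B5)
Step 2 collapses a parallel group.

Therefore the answer is parallel.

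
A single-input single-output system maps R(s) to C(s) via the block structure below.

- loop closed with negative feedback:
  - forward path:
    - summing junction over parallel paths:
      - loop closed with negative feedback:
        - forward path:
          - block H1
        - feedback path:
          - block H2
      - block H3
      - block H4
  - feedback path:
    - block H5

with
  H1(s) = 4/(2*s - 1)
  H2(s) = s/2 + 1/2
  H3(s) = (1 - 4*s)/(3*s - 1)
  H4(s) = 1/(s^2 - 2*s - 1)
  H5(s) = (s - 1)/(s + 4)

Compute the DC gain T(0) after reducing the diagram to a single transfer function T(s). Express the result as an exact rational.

(1) collapse the loop (H1 forward, H2 return) -> 4/(4*s + 1)
(2) reduce the parallel group [H1/(1+H1*H2)], H3, H4 -> (-16*s^4 + 44*s^3 + s^2 - 7*s + 2)/(12*s^4 - 25*s^3 - 11*s^2 + 3*s + 1)
(3) reduce the feedback loop with forward ([H1/(1+H1*H2)]+H3+H4) and return H5 -> (16*s^5 + 20*s^4 - 177*s^3 + 3*s^2 + 26*s - 8)/(4*s^5 - 83*s^4 + 154*s^3 + 49*s^2 - 22*s - 2)
The step-3 result is T(s). Setting s = 0: T(0) = -8/(-2) = 4.

Hence the answer: 4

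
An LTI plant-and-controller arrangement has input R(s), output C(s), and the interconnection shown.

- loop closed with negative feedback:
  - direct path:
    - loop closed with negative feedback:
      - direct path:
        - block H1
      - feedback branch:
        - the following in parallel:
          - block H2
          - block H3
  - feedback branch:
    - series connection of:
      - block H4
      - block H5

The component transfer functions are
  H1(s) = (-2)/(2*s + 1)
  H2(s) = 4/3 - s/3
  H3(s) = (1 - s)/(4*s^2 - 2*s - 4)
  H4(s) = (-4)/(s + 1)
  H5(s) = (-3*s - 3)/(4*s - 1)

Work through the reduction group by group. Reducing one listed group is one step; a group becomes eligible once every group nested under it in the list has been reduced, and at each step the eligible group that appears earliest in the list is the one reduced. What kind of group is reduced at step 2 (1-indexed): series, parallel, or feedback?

1. sum the parallel branches H2, H3
2. reduce the feedback loop with forward H1 and return (H2+H3)
3. multiply H4, H5 (series)
4. reduce the feedback loop with forward [H1/(1+H1*(H2+H3))] and return (H4*H5)
At step 2 the group reduced is feedback.

Therefore the answer is feedback.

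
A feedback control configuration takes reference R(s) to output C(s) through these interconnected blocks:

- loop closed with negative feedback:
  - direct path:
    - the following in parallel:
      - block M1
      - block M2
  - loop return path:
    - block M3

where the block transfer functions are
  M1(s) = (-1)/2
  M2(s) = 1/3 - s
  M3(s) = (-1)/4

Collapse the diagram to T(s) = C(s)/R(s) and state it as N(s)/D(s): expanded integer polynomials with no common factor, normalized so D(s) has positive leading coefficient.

The answer is (-24*s - 4)/(6*s + 25).

Reasoning:
[1] reduce the parallel group M1, M2 = -s - 1/6
[2] reduce the feedback loop with forward (M1+M2) and return M3 - this is the overall T(s), already in the required normalized form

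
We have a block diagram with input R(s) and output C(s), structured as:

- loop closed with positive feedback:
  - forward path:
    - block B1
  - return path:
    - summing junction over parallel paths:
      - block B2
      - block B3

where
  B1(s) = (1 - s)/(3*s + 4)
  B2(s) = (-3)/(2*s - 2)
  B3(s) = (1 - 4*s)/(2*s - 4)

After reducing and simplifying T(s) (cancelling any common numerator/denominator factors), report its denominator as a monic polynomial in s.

1. reduce the parallel group B2, B3 -> (-4*s^2 + 2*s + 5)/(2*s^2 - 6*s + 4)
2. reduce the feedback loop with forward B1 and return (B2+B3) -> (-2*s^2 + 6*s - 4)/(2*s^2 - 2*s - 11)
T(s) is the step-2 result (common factors already cancelled). Leading coefficient of the denominator: 2. Divide through by 2 for the monic polynomial.

Answer: s^2 - s - 11/2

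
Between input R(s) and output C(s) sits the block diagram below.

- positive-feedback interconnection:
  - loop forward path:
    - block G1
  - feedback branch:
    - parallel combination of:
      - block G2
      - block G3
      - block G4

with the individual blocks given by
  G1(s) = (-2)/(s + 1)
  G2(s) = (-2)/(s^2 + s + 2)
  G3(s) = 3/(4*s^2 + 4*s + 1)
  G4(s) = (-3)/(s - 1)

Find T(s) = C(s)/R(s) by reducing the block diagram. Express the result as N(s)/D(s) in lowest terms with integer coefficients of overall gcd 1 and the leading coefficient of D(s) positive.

The answer is (-8*s^5 - 8*s^4 - 10*s^3 + 8*s^2 + 14*s + 4)/(4*s^6 + 8*s^5 - 15*s^4 - 57*s^3 - 89*s^2 - 45*s - 22).

Reasoning:
Step 1 - parallel reduction of G2, G3, G4 gives (-12*s^4 - 29*s^3 - 39*s^2 - 18*s - 10)/(4*s^5 + 4*s^4 + 5*s^3 - 4*s^2 - 7*s - 2)
Step 2 - feedback reduction of G1, (G2+G3+G4): this yields T(s), and no further normalization is needed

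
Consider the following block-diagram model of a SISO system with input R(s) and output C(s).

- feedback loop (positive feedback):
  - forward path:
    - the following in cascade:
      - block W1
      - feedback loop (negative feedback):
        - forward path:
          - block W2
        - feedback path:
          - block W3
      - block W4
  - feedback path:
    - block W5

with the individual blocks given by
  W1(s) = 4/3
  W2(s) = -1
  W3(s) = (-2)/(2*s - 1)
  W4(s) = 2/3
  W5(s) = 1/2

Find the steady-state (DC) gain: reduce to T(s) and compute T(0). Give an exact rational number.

First reduce the diagram to T(s).

[1] collapse the loop (W2 forward, W3 return), giving (1 - 2*s)/(2*s + 1)
[2] multiply W1, [W2/(1+W2*W3)], W4 (series), giving (8 - 16*s)/(18*s + 9)
[3] reduce the feedback loop with forward (W1*[W2/(1+W2*W3)]*W4) and return W5, giving (8 - 16*s)/(26*s + 5)
That last expression is T(s); at s = 0 only the constant terms survive, so T(0) = 8/5.

Answer: 8/5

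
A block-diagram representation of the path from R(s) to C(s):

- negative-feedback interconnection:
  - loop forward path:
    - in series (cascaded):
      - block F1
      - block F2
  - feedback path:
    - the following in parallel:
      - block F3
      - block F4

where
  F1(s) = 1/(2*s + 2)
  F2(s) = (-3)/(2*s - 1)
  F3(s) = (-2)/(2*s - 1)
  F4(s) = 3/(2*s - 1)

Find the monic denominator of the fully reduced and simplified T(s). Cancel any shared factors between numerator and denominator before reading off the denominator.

Step 1: cascade F1, F2 gives (-3)/(4*s^2 + 2*s - 2)
Step 2: combine F3, F4 in parallel gives 1/(2*s - 1)
Step 3: apply the feedback formula to (F1*F2), (F3+F4) gives (3 - 6*s)/(8*s^3 - 6*s - 1)
No further cancellation is possible in the step-3 result, so that is T(s). Its denominator becomes monic after dividing by the leading coefficient 8.

Final answer: s^3 - 3*s/4 - 1/8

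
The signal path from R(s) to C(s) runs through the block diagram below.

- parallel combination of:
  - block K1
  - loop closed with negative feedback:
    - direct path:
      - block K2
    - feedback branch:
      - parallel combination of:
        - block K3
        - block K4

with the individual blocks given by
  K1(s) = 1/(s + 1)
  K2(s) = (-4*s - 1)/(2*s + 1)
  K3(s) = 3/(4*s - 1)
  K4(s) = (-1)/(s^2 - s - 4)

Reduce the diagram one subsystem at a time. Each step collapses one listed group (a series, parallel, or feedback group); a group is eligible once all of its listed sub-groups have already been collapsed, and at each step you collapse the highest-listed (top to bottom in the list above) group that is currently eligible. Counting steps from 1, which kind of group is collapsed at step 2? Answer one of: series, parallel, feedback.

The answer is feedback.

Reasoning:
[1] sum the parallel branches K3, K4
[2] reduce the feedback loop with forward K2 and return (K3+K4)
[3] sum the parallel branches K1, [K2/(1+K2*(K3+K4))]
So the answer for step 2 is feedback.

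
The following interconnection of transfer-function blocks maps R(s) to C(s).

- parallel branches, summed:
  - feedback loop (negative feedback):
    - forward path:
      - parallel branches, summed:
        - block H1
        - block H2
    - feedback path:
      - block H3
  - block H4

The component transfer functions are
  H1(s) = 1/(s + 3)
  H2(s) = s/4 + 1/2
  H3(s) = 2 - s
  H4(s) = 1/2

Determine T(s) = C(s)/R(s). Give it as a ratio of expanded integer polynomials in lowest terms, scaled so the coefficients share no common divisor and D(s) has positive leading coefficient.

Reducing step by step:

1. parallel reduction of H1, H2 -> (s^2 + 5*s + 10)/(4*s + 12)
2. reduce the feedback loop with forward (H1+H2) and return H3 -> (-s^2 - 5*s - 10)/(s^3 + 3*s^2 - 4*s - 32)
3. sum the parallel branches [(H1+H2)/(1+(H1+H2)*H3)], H4; the result is T(s) itself (integer coefficients, no common factor, positive leading denominator coefficient)

Answer: (s^3 + s^2 - 14*s - 52)/(2*s^3 + 6*s^2 - 8*s - 64)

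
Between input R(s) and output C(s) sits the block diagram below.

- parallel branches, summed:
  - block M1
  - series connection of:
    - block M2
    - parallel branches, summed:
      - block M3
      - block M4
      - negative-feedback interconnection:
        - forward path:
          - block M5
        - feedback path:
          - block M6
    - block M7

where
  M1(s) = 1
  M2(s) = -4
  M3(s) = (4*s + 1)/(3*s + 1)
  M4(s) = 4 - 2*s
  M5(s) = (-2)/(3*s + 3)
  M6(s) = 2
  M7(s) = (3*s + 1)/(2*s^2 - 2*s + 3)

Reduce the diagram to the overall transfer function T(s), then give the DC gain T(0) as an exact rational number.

(1) apply the feedback formula to M5, M6, giving (-2)/(3*s - 1)
(2) parallel reduction of M3, M4, [M5/(1+M5*M6)], giving (-18*s^3 + 48*s^2 - 5*s - 7)/(9*s^2 - 1)
(3) cascade M2, (M3+M4+[M5/(1+M5*M6)]), M7, giving (72*s^3 - 192*s^2 + 20*s + 28)/(6*s^3 - 8*s^2 + 11*s - 3)
(4) sum the parallel branches M1, (M2*(M3+M4+[M5/(1+M5*M6)])*M7), giving (78*s^3 - 200*s^2 + 31*s + 25)/(6*s^3 - 8*s^2 + 11*s - 3)
That last expression is T(s); at s = 0 only the constant terms survive, so T(0) = 25/(-3) = -25/3.

Hence the answer: -25/3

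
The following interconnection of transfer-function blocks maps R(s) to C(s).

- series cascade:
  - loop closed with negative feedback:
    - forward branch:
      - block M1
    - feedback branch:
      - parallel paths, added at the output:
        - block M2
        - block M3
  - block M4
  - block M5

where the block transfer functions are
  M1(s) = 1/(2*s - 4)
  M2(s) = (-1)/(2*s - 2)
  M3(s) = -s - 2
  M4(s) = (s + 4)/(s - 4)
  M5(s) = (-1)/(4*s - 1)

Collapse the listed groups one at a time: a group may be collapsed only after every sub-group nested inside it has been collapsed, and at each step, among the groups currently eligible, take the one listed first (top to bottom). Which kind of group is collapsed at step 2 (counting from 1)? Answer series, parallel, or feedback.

Reducing step by step:

Step 1 - parallel reduction of M2, M3
Step 2 - feedback reduction of M1, (M2+M3)
Step 3 - multiply [M1/(1+M1*(M2+M3))], M4, M5 (series)
Step 2 collapses a feedback group.

Answer: feedback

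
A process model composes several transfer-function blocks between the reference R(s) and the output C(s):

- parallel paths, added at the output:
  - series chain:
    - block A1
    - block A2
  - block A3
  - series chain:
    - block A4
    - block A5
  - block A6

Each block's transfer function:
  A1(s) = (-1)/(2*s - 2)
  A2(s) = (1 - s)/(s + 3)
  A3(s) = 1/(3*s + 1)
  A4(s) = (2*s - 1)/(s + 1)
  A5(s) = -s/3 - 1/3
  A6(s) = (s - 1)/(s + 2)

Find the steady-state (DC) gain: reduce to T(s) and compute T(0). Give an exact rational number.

First reduce the diagram to T(s).

(1) reduce the series chain A1, A2 gives 1/(2*s + 6)
(2) reduce the series chain A4, A5 gives 1/3 - 2*s/3
(3) combine (A1*A2), A3, (A4*A5), A6 in parallel gives (-12*s^4 - 40*s^3 - 3*s^2 + 31*s + 36)/(18*s^3 + 96*s^2 + 138*s + 36)
DC gain: substitute s = 0 into T(s) from step 3: T(0) = 36/36 = 1.

Answer: 1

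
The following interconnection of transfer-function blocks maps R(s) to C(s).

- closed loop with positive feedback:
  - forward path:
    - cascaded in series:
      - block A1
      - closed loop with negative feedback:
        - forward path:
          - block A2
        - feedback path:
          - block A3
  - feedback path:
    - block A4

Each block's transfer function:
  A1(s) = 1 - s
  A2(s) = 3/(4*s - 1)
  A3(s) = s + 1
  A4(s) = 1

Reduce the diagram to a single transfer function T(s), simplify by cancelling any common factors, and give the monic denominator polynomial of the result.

Reducing step by step:

Step 1 - feedback reduction of A2, A3; result 3/(7*s + 2)
Step 2 - cascade A1, [A2/(1+A2*A3)]; result (3 - 3*s)/(7*s + 2)
Step 3 - apply the feedback formula to (A1*[A2/(1+A2*A3)]), A4; result (3 - 3*s)/(10*s - 1)
That last expression is T(s), already simplified. Scaling its denominator by 1/10 (the reciprocal of the leading coefficient) yields the monic denominator.

Answer: s - 1/10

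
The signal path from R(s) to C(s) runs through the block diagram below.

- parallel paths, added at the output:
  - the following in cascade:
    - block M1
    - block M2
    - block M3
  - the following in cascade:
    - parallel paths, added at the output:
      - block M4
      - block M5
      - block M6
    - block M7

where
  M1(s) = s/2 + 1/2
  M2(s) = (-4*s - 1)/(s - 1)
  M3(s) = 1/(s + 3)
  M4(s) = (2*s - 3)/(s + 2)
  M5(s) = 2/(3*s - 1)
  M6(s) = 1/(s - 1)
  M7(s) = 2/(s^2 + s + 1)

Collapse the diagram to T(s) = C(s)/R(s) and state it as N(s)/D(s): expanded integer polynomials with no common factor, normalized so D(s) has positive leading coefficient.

First reduce the diagram to T(s).

1. multiply M1, M2, M3 (series) = (-4*s^2 - 5*s - 1)/(2*s^2 + 4*s - 6)
2. combine M4, M5, M6 in parallel = (6*s^3 - 12*s^2 + 21*s - 9)/(3*s^3 + 2*s^2 - 7*s + 2)
3. reduce the series chain (M4+M5+M6), M7 = (12*s^3 - 24*s^2 + 42*s - 18)/(3*s^5 + 5*s^4 - 2*s^3 - 3*s^2 - 5*s + 2)
4. parallel reduction of (M1*M2*M3), ((M4+M5+M6)*M7), giving the overall T(s)

Answer: (-12*s^6 - 47*s^5 - 43*s^4 - 26*s^3 - 73*s^2 + 223*s - 106)/(6*s^6 + 28*s^5 + 26*s^4 - 18*s^3 - 28*s^2 - 26*s + 12)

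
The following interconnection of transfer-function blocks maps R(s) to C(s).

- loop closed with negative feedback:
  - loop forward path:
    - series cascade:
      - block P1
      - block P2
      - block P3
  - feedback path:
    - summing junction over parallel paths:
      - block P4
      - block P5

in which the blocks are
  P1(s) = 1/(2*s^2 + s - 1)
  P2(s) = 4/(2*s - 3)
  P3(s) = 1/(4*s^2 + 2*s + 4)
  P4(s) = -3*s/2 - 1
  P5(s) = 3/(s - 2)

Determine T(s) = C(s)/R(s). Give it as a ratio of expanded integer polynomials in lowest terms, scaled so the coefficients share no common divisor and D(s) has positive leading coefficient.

[1] series reduction of P1, P2, P3; result 2/(8*s^5 - 4*s^4 - 6*s^3 - 7*s^2 - 7*s + 6)
[2] reduce the parallel group P4, P5; result (-3*s^2 + 4*s + 10)/(2*s - 4)
[3] reduce the feedback loop with forward (P1*P2*P3) and return (P4+P5), which is the overall transfer function T(s) = C(s)/R(s) in lowest terms

Hence the answer: (2*s - 4)/(8*s^6 - 20*s^5 + 2*s^4 + 5*s^3 + 4*s^2 + 24*s - 2)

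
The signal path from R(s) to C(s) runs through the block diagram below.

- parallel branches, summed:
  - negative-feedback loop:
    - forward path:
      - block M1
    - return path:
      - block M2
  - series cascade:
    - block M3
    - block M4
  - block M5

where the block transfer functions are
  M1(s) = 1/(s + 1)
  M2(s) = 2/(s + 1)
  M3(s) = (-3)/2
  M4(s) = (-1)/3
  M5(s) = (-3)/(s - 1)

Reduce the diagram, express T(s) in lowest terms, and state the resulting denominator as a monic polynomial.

Answer: s^3 + s^2 + s - 3

Working:
Step 1. reduce the feedback loop with forward M1 and return M2, giving (s + 1)/(s^2 + 2*s + 3)
Step 2. combine M3, M4 in series, giving 1/2
Step 3. combine [M1/(1+M1*M2)], (M3*M4), M5 in parallel, giving (s^3 - 3*s^2 - 11*s - 23)/(2*s^3 + 2*s^2 + 2*s - 6)
Step 3 gives the fully reduced T(s), with no common factor left to cancel. The denominator's leading coefficient is 2, so divide each of its coefficients by 2 to get the monic form.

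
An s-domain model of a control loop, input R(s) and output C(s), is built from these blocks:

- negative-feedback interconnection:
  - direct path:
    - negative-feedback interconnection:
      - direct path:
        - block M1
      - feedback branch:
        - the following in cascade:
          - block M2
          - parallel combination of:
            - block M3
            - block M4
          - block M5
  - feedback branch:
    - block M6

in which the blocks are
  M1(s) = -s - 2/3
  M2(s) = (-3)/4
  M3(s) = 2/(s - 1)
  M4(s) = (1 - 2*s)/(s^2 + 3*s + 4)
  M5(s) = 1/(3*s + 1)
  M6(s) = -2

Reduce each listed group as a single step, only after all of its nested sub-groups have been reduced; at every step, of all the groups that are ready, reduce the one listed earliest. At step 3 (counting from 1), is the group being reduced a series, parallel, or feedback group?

[1] add M3, M4 (parallel)
[2] series reduction of M2, (M3+M4), M5
[3] close the feedback loop around M1, (M2*(M3+M4)*M5)
[4] close the feedback loop around [M1/(1+M1*(M2*(M3+M4)*M5))], M6
Step 3 collapses a feedback group.

Final answer: feedback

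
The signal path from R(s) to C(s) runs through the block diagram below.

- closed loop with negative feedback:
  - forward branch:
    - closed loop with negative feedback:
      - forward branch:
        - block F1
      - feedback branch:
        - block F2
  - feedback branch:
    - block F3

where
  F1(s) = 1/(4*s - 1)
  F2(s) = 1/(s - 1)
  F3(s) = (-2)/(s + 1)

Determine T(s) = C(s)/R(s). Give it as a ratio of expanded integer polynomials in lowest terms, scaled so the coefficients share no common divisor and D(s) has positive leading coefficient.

Answer: (s^2 - 1)/(4*s^3 - s^2 - 5*s + 4)

Working:
1. apply the feedback formula to F1, F2, giving (s - 1)/(4*s^2 - 5*s + 2)
2. reduce the feedback loop with forward [F1/(1+F1*F2)] and return F3, which is the overall transfer function T(s) = C(s)/R(s) in lowest terms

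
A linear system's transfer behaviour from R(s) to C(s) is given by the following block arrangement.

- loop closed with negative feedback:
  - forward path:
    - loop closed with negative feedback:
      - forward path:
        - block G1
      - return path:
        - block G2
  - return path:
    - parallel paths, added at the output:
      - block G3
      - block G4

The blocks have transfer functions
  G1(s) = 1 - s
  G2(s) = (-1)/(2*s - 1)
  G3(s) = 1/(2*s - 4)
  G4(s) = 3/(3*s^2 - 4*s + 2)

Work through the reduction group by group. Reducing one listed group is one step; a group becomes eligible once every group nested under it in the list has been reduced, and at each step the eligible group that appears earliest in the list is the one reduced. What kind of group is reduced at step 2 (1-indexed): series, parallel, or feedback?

(1) reduce the feedback loop with forward G1 and return G2
(2) reduce the parallel group G3, G4
(3) reduce the feedback loop with forward [G1/(1+G1*G2)] and return (G3+G4)
At step 2 the group reduced is parallel.

Therefore the answer is parallel.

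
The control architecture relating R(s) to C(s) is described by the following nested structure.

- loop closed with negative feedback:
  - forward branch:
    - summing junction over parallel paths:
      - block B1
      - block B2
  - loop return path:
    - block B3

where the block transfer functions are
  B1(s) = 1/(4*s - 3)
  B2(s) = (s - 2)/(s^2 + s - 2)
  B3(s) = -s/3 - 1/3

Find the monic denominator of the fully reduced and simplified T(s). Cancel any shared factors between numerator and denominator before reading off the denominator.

First reduce the diagram to T(s).

[1] reduce the parallel group B1, B2, giving (5*s^2 - 10*s + 4)/(4*s^3 + s^2 - 11*s + 6)
[2] reduce the feedback loop with forward (B1+B2) and return B3, giving (15*s^2 - 30*s + 12)/(7*s^3 + 8*s^2 - 27*s + 14)
That last expression is T(s), already simplified. Scaling its denominator by 1/7 (the reciprocal of the leading coefficient) yields the monic denominator.

Answer: s^3 + 8*s^2/7 - 27*s/7 + 2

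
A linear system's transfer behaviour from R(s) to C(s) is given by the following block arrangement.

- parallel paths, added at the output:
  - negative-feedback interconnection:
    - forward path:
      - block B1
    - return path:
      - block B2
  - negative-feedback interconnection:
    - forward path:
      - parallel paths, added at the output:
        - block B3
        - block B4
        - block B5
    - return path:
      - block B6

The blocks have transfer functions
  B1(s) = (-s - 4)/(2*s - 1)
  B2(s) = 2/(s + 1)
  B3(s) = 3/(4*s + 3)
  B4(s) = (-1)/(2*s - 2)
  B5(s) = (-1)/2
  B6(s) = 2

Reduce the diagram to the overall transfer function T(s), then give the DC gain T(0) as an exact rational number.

1. reduce the feedback loop with forward B1 and return B2; result (-s^2 - 5*s - 4)/(2*s^2 - s - 9)
2. reduce the parallel group B3, B4, B5; result (-4*s^2 + 3*s - 6)/(8*s^2 - 2*s - 6)
3. close the feedback loop around (B3+B4+B5), B6; result (-4*s^2 + 3*s - 6)/(4*s - 18)
4. combine [B1/(1+B1*B2)], [(B3+B4+B5)/(1+(B3+B4+B5)*B6)] in parallel; result (-8*s^4 + 6*s^3 + 19*s^2 + 53*s + 126)/(8*s^3 - 40*s^2 - 18*s + 162)
That last expression is T(s); at s = 0 only the constant terms survive, so T(0) = 126/162 = 7/9.

Therefore the answer is 7/9.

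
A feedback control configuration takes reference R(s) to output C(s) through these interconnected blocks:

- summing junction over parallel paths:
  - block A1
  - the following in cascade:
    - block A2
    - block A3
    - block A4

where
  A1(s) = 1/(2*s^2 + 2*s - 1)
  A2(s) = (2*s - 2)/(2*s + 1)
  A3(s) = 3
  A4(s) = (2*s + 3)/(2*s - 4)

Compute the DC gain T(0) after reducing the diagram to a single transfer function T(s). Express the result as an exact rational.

Answer: 7/2

Working:
1. series reduction of A2, A3, A4 -> (6*s^2 + 3*s - 9)/(2*s^2 - 3*s - 2)
2. combine A1, (A2*A3*A4) in parallel -> (12*s^4 + 18*s^3 - 16*s^2 - 24*s + 7)/(4*s^4 - 2*s^3 - 12*s^2 - s + 2)
Evaluating the step-2 result (the overall T(s)) at s = 0 gives T(0) = 7/2.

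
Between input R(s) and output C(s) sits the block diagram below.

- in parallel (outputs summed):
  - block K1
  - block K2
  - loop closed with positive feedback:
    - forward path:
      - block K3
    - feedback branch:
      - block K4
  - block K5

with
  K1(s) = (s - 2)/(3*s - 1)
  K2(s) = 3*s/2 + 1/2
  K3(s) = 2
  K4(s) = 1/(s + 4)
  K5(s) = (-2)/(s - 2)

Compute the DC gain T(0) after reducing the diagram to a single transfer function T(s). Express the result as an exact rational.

First reduce the diagram to T(s).

1. feedback reduction of K3, K4; result (2*s + 8)/(s + 2)
2. reduce the parallel group K1, K2, [K3/(1-K3*K4)], K5; result (9*s^4 + 14*s^3 - 33*s^2 - 132*s + 60)/(6*s^3 - 2*s^2 - 24*s + 8)
That last expression is T(s); at s = 0 only the constant terms survive, so T(0) = 60/8 = 15/2.

Answer: 15/2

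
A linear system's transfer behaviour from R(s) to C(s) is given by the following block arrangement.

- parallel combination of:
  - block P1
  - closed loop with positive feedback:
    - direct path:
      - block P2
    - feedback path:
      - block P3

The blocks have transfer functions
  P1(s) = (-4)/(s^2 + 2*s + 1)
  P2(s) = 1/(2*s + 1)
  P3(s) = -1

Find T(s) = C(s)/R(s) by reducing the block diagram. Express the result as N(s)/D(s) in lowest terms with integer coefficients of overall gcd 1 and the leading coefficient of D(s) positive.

1. close the feedback loop around P2, P3 -> 1/(2*s + 2)
2. sum the parallel branches P1, [P2/(1-P2*P3)]; the result is T(s) itself (integer coefficients, no common factor, positive leading denominator coefficient)

Answer: (s - 7)/(2*s^2 + 4*s + 2)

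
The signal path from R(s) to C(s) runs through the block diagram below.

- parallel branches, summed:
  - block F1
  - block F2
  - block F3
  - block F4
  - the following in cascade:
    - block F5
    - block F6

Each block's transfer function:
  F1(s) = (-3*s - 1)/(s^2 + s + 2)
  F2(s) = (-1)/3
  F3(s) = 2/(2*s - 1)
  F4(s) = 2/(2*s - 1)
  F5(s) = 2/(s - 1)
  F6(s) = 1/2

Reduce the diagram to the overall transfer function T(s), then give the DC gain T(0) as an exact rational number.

1. reduce the series chain F5, F6 gives 1/(s - 1)
2. combine F1, F2, F3, F4, (F5*F6) in parallel gives (-2*s^4 + s^3 + 22*s^2 + 26*s - 35)/(6*s^4 - 3*s^3 + 6*s^2 - 15*s + 6)
The step-2 result is T(s). Setting s = 0: T(0) = -35/6.

Final answer: -35/6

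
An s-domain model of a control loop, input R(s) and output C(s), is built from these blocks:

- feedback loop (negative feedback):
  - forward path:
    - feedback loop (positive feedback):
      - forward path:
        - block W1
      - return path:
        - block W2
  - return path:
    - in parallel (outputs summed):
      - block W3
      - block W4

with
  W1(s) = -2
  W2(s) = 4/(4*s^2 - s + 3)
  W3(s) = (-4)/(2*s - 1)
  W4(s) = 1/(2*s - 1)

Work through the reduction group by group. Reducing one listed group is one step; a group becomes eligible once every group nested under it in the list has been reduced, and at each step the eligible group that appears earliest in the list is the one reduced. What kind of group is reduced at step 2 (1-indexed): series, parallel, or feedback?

Step 1: close the feedback loop around W1, W2
Step 2: add W3, W4 (parallel)
Step 3: collapse the loop ([W1/(1-W1*W2)] forward, (W3+W4) return)
Step 2: parallel.

Therefore the answer is parallel.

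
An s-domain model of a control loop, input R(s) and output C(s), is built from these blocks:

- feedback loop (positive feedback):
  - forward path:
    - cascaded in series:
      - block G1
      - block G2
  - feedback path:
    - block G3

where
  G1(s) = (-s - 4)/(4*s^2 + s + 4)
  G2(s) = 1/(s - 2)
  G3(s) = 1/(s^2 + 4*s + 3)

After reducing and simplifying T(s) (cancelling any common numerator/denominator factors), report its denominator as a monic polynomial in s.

First reduce the diagram to T(s).

Step 1 - cascade G1, G2 -> (-s - 4)/(4*s^3 - 7*s^2 + 2*s - 8)
Step 2 - reduce the feedback loop with forward (G1*G2) and return G3 -> (-s^3 - 8*s^2 - 19*s - 12)/(4*s^5 + 9*s^4 - 14*s^3 - 21*s^2 - 25*s - 20)
Step 2 gives the fully reduced T(s), with no common factor left to cancel. The denominator's leading coefficient is 4, so divide each of its coefficients by 4 to get the monic form.

Answer: s^5 + 9*s^4/4 - 7*s^3/2 - 21*s^2/4 - 25*s/4 - 5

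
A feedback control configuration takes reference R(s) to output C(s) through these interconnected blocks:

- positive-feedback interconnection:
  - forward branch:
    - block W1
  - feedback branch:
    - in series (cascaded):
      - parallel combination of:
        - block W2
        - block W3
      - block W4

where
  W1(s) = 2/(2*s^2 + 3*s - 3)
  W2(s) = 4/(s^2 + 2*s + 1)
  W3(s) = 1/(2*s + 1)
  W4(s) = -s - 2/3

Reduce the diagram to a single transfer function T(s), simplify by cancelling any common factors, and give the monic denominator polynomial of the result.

Answer: s^5 + 4*s^4 + 19*s^3/4 + 61*s^2/12 + 43*s/12 + 11/12

Working:
(1) parallel reduction of W2, W3: (s^2 + 10*s + 5)/(2*s^3 + 5*s^2 + 4*s + 1)
(2) combine (W2+W3), W4 in series: (-3*s^3 - 32*s^2 - 35*s - 10)/(6*s^3 + 15*s^2 + 12*s + 3)
(3) feedback reduction of W1, ((W2+W3)*W4): (12*s^3 + 30*s^2 + 24*s + 6)/(12*s^5 + 48*s^4 + 57*s^3 + 61*s^2 + 43*s + 11)
No further cancellation is possible in the step-3 result, so that is T(s). Its denominator becomes monic after dividing by the leading coefficient 12.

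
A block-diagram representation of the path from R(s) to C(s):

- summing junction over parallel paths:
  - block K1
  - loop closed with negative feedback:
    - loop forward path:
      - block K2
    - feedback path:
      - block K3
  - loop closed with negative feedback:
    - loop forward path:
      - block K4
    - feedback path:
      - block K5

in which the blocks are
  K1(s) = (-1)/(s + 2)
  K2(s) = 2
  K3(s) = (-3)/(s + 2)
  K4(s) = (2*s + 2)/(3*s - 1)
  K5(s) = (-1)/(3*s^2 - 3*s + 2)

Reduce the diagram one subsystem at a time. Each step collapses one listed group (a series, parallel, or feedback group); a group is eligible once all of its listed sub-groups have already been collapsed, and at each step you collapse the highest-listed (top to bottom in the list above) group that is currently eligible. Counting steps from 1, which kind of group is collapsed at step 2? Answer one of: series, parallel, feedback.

Step 1 - feedback reduction of K2, K3
Step 2 - close the feedback loop around K4, K5
Step 3 - parallel reduction of K1, [K2/(1+K2*K3)], [K4/(1+K4*K5)]
So the answer for step 2 is feedback.

Therefore the answer is feedback.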